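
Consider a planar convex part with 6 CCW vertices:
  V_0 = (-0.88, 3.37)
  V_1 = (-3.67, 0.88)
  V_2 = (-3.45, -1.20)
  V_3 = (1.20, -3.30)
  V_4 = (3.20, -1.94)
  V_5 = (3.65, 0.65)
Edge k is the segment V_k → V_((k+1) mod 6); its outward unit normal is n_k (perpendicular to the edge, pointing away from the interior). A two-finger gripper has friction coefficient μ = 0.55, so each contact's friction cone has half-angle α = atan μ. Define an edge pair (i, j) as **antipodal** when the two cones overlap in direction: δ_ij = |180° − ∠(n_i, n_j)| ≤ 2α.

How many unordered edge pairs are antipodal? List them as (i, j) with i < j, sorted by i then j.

α = atan 0.55 = 28.81°;  2α = 57.62°
n_0 = (-0.6659, +0.7461)
n_1 = (-0.9945, -0.1052)
n_2 = (-0.4116, -0.9114)
n_3 = (+0.5623, -0.8269)
n_4 = (+0.9852, -0.1712)
n_5 = (+0.5148, +0.8573)
  (0,1): δ = 125.71°  ·
  (0,2): δ = 66.05°  ·
  (0,3): δ = 7.53°  ✓
  (0,4): δ = 38.40°  ✓
  (0,5): δ = 107.27°  ·
  (1,2): δ = 120.34°  ·
  (1,3): δ = 61.82°  ·
  (1,4): δ = 15.89°  ✓
  (1,5): δ = 52.98°  ✓
  (2,3): δ = 121.48°  ·
  (2,4): δ = 75.55°  ·
  (2,5): δ = 6.68°  ✓
  (3,4): δ = 134.07°  ·
  (3,5): δ = 65.20°  ·
  (4,5): δ = 111.13°  ·
antipodal pairs: 5

count = 5; pairs: (0,3), (0,4), (1,4), (1,5), (2,5)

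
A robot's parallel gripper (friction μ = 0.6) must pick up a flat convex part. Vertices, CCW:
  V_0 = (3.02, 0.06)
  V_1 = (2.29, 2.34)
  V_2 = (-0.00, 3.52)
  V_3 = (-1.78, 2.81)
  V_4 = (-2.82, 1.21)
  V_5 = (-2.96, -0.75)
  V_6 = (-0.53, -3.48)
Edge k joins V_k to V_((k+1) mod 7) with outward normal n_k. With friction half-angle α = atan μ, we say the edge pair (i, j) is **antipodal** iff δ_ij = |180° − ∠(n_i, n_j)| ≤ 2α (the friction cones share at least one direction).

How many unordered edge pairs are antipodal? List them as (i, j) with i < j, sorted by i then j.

α = atan 0.6 = 30.96°;  2α = 61.93°
n_0 = (+0.9524, +0.3049)
n_1 = (+0.4580, +0.8889)
n_2 = (-0.3705, +0.9288)
n_3 = (-0.8384, +0.5450)
n_4 = (-0.9975, +0.0712)
n_5 = (-0.7470, -0.6649)
n_6 = (+0.7061, -0.7081)
  (0,1): δ = 135.02°  ·
  (0,2): δ = 86.01°  ·
  (0,3): δ = 50.78°  ✓
  (0,4): δ = 21.84°  ✓
  (0,5): δ = 23.92°  ✓
  (0,6): δ = 117.17°  ·
  (1,2): δ = 130.99°  ·
  (1,3): δ = 95.76°  ·
  (1,4): δ = 66.82°  ·
  (1,5): δ = 21.07°  ✓
  (1,6): δ = 72.18°  ·
  (2,3): δ = 144.77°  ·
  (2,4): δ = 115.83°  ·
  (2,5): δ = 70.07°  ·
  (2,6): δ = 23.17°  ✓
  (3,4): δ = 151.06°  ·
  (3,5): δ = 105.30°  ·
  (3,6): δ = 12.06°  ✓
  (4,5): δ = 134.24°  ·
  (4,6): δ = 41.00°  ✓
  (5,6): δ = 86.75°  ·
antipodal pairs: 7

count = 7; pairs: (0,3), (0,4), (0,5), (1,5), (2,6), (3,6), (4,6)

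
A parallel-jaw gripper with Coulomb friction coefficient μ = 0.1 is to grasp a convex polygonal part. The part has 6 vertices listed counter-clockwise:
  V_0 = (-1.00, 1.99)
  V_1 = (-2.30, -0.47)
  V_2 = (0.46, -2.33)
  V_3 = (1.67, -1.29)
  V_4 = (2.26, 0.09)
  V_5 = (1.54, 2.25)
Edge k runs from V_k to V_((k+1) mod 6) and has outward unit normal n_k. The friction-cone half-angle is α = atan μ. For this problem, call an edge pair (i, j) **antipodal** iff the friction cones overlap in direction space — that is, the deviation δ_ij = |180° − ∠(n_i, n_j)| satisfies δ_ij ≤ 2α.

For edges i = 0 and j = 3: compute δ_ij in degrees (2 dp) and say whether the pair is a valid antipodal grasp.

δ = 4.71°, valid

α = atan 0.1 = 5.71°;  2α = 11.42°
edge 0: e_0 = (-1.30, -2.46);  n_0 = (-0.8841, +0.4672)
edge 3: e_3 = (+0.59, +1.38);  n_3 = (+0.9195, -0.3931)
∠(n_0, n_3) = 175.29°
δ = |180° − 175.29°| = 4.71°
4.71° ≤ 2α = 11.42°  →  valid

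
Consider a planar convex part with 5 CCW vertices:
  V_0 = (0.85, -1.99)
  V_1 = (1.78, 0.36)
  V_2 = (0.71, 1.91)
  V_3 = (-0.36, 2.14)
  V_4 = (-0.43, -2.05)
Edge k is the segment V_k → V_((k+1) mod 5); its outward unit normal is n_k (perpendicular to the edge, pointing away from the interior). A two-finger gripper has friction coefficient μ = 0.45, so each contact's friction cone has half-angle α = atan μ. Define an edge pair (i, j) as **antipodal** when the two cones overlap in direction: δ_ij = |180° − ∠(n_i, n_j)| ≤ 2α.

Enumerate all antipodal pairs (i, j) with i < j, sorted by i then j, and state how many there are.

α = atan 0.45 = 24.23°;  2α = 48.46°
n_0 = (+0.9298, -0.3680)
n_1 = (+0.8230, +0.5681)
n_2 = (+0.2102, +0.9777)
n_3 = (-0.9999, +0.0167)
n_4 = (+0.0468, -0.9989)
  (0,1): δ = 123.79°  ·
  (0,2): δ = 80.54°  ·
  (0,3): δ = 20.63°  ✓
  (0,4): δ = 114.27°  ·
  (1,2): δ = 136.75°  ·
  (1,3): δ = 35.58°  ✓
  (1,4): δ = 58.07°  ·
  (2,3): δ = 78.83°  ·
  (2,4): δ = 14.82°  ✓
  (3,4): δ = 86.36°  ·
antipodal pairs: 3

count = 3; pairs: (0,3), (1,3), (2,4)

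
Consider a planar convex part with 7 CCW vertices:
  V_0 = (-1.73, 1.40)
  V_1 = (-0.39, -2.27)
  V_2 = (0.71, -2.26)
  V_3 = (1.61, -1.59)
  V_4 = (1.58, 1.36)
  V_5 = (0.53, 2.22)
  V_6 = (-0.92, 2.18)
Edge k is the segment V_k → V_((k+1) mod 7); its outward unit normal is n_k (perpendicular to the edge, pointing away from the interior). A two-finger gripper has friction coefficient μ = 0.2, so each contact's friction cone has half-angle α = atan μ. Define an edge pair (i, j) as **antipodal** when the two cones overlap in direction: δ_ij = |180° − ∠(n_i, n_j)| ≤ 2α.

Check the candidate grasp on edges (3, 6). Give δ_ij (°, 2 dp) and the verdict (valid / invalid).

α = atan 0.2 = 11.31°;  2α = 22.62°
edge 3: e_3 = (-0.03, +2.95);  n_3 = (+0.9999, +0.0102)
edge 6: e_6 = (-0.81, -0.78);  n_6 = (-0.6936, +0.7203)
∠(n_3, n_6) = 133.34°
δ = |180° − 133.34°| = 46.66°
46.66° > 2α = 22.62°  →  invalid

δ = 46.66°, invalid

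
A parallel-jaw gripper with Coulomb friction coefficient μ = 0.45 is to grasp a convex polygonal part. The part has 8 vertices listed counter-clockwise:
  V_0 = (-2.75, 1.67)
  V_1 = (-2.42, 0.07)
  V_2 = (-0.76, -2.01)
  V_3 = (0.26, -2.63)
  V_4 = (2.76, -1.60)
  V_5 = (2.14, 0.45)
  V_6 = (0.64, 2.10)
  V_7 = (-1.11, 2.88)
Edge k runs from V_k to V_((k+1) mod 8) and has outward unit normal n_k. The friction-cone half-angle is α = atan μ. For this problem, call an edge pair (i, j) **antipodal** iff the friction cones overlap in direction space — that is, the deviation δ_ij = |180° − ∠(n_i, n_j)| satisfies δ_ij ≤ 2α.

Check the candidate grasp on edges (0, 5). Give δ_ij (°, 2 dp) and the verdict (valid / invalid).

α = atan 0.45 = 24.23°;  2α = 48.46°
edge 0: e_0 = (+0.33, -1.60);  n_0 = (-0.9794, -0.2020)
edge 5: e_5 = (-1.50, +1.65);  n_5 = (+0.7399, +0.6727)
∠(n_0, n_5) = 149.38°
δ = |180° − 149.38°| = 30.62°
30.62° ≤ 2α = 48.46°  →  valid

δ = 30.62°, valid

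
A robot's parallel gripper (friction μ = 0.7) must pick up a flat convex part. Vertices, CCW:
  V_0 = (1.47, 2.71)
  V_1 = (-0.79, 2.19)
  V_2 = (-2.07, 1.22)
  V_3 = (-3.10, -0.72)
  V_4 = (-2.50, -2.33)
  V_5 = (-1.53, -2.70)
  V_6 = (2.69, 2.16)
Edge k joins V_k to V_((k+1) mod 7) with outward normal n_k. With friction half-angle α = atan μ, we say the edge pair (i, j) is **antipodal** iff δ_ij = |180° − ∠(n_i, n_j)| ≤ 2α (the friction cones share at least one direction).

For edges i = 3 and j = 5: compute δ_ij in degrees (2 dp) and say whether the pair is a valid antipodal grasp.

δ = 61.41°, valid

α = atan 0.7 = 34.99°;  2α = 69.98°
edge 3: e_3 = (+0.60, -1.61);  n_3 = (-0.9370, -0.3492)
edge 5: e_5 = (+4.22, +4.86);  n_5 = (+0.7551, -0.6556)
∠(n_3, n_5) = 118.59°
δ = |180° − 118.59°| = 61.41°
61.41° ≤ 2α = 69.98°  →  valid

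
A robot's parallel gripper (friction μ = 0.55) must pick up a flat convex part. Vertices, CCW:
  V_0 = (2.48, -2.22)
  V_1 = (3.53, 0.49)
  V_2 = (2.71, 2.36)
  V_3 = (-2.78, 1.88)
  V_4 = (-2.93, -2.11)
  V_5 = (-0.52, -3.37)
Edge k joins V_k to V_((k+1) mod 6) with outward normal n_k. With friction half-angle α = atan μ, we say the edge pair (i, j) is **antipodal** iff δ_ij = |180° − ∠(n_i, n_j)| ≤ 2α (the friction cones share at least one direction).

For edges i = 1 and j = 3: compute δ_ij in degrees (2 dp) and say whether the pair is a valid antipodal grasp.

δ = 25.83°, valid

α = atan 0.55 = 28.81°;  2α = 57.62°
edge 1: e_1 = (-0.82, +1.87);  n_1 = (+0.9158, +0.4016)
edge 3: e_3 = (-0.15, -3.99);  n_3 = (-0.9993, +0.0376)
∠(n_1, n_3) = 154.17°
δ = |180° − 154.17°| = 25.83°
25.83° ≤ 2α = 57.62°  →  valid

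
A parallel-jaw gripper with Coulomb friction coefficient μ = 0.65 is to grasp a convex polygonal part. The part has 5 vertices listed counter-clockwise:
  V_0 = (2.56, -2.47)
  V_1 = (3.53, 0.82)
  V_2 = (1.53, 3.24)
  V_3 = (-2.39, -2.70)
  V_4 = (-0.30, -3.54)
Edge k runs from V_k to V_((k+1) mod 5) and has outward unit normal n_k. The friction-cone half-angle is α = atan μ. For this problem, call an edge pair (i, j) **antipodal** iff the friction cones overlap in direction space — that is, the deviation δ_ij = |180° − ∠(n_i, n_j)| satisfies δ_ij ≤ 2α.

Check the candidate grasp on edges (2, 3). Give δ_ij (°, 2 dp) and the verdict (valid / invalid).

δ = 78.47°, invalid

α = atan 0.65 = 33.02°;  2α = 66.05°
edge 2: e_2 = (-3.92, -5.94);  n_2 = (-0.8346, +0.5508)
edge 3: e_3 = (+2.09, -0.84);  n_3 = (-0.3729, -0.9279)
∠(n_2, n_3) = 101.53°
δ = |180° − 101.53°| = 78.47°
78.47° > 2α = 66.05°  →  invalid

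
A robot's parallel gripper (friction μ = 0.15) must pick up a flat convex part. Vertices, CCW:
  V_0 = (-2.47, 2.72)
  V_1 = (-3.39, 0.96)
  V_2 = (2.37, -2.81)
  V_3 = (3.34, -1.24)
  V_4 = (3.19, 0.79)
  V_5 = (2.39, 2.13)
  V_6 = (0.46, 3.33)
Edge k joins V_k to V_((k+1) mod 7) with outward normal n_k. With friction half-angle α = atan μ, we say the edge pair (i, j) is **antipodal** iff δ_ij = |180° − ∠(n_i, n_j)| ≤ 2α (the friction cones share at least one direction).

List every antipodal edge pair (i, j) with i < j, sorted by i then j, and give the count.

count = 2; pairs: (0,2), (1,5)

α = atan 0.15 = 8.53°;  2α = 17.06°
n_0 = (-0.8862, +0.4633)
n_1 = (-0.5476, -0.8367)
n_2 = (+0.8507, -0.5256)
n_3 = (+0.9973, +0.0737)
n_4 = (+0.8586, +0.5126)
n_5 = (+0.5280, +0.8492)
n_6 = (-0.2038, +0.9790)
  (0,1): δ = 95.61°  ·
  (0,2): δ = 4.11°  ✓
  (0,3): δ = 31.82°  ·
  (0,4): δ = 58.44°  ·
  (0,5): δ = 85.73°  ·
  (0,6): δ = 129.36°  ·
  (1,2): δ = 88.50°  ·
  (1,3): δ = 52.57°  ·
  (1,4): δ = 25.96°  ·
  (1,5): δ = 1.33°  ✓
  (1,6): δ = 44.97°  ·
  (2,3): δ = 144.06°  ·
  (2,4): δ = 117.45°  ·
  (2,5): δ = 90.16°  ·
  (2,6): δ = 46.53°  ·
  (3,4): δ = 153.39°  ·
  (3,5): δ = 126.10°  ·
  (3,6): δ = 82.47°  ·
  (4,5): δ = 152.71°  ·
  (4,6): δ = 109.08°  ·
  (5,6): δ = 136.37°  ·
antipodal pairs: 2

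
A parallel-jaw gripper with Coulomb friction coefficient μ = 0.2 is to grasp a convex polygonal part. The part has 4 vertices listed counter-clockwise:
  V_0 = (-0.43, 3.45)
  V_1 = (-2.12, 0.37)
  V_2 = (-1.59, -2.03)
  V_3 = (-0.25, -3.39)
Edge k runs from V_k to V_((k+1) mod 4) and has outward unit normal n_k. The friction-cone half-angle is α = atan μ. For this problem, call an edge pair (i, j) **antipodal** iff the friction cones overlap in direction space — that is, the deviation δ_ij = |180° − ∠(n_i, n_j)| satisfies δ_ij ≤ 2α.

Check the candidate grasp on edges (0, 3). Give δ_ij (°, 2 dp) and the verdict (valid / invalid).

δ = 30.26°, invalid

α = atan 0.2 = 11.31°;  2α = 22.62°
edge 0: e_0 = (-1.69, -3.08);  n_0 = (-0.8767, +0.4810)
edge 3: e_3 = (-0.18, +6.84);  n_3 = (+0.9997, +0.0263)
∠(n_0, n_3) = 149.74°
δ = |180° − 149.74°| = 30.26°
30.26° > 2α = 22.62°  →  invalid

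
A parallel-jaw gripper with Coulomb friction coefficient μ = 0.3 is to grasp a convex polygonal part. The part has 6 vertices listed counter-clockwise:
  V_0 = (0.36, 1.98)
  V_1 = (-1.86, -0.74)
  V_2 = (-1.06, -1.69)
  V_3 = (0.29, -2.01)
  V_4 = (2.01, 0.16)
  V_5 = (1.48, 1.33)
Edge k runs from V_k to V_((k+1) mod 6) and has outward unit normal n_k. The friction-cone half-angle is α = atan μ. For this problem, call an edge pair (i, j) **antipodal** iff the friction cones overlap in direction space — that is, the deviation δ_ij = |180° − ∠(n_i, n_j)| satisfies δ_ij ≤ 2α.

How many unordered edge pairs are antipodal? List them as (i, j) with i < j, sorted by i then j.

α = atan 0.3 = 16.70°;  2α = 33.40°
n_0 = (-0.7747, +0.6323)
n_1 = (-0.7649, -0.6441)
n_2 = (-0.2306, -0.9730)
n_3 = (+0.7837, -0.6212)
n_4 = (+0.9109, +0.4126)
n_5 = (+0.5019, +0.8649)
  (0,1): δ = 100.68°  ·
  (0,2): δ = 64.11°  ·
  (0,3): δ = 0.82°  ✓
  (0,4): δ = 63.59°  ·
  (0,5): δ = 99.09°  ·
  (1,2): δ = 143.44°  ·
  (1,3): δ = 78.50°  ·
  (1,4): δ = 15.73°  ✓
  (1,5): δ = 19.77°  ✓
  (2,3): δ = 115.07°  ·
  (2,4): δ = 52.29°  ·
  (2,5): δ = 16.79°  ✓
  (3,4): δ = 117.23°  ·
  (3,5): δ = 81.73°  ·
  (4,5): δ = 144.50°  ·
antipodal pairs: 4

count = 4; pairs: (0,3), (1,4), (1,5), (2,5)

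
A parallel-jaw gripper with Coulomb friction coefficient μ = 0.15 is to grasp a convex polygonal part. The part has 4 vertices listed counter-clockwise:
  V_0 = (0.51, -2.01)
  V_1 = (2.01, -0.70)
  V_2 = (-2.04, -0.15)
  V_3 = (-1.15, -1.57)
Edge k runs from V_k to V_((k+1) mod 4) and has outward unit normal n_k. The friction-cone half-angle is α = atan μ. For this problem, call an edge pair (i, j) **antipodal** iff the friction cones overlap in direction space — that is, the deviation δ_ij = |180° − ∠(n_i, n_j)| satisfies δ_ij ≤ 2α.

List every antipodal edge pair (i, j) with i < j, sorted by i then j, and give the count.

count = 1; pairs: (1,3)

α = atan 0.15 = 8.53°;  2α = 17.06°
n_0 = (+0.6578, -0.7532)
n_1 = (+0.1346, +0.9909)
n_2 = (-0.8473, -0.5311)
n_3 = (-0.2562, -0.9666)
  (0,1): δ = 48.87°  ·
  (0,2): δ = 80.95°  ·
  (0,3): δ = 124.02°  ·
  (1,2): δ = 50.19°  ·
  (1,3): δ = 7.11°  ✓
  (2,3): δ = 136.92°  ·
antipodal pairs: 1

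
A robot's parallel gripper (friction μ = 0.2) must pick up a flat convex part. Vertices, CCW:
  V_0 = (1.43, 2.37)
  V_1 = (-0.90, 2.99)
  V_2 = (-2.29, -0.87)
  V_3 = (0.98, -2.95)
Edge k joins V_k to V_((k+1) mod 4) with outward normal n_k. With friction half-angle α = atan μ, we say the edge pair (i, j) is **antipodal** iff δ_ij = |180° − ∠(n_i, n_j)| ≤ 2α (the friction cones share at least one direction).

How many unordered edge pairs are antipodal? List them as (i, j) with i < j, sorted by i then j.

α = atan 0.2 = 11.31°;  2α = 22.62°
n_0 = (+0.2571, +0.9664)
n_1 = (-0.9409, +0.3388)
n_2 = (-0.5367, -0.8438)
n_3 = (+0.9964, -0.0843)
  (0,1): δ = 94.90°  ·
  (0,2): δ = 17.56°  ✓
  (0,3): δ = 100.07°  ·
  (1,2): δ = 102.66°  ·
  (1,3): δ = 14.97°  ✓
  (2,3): δ = 62.38°  ·
antipodal pairs: 2

count = 2; pairs: (0,2), (1,3)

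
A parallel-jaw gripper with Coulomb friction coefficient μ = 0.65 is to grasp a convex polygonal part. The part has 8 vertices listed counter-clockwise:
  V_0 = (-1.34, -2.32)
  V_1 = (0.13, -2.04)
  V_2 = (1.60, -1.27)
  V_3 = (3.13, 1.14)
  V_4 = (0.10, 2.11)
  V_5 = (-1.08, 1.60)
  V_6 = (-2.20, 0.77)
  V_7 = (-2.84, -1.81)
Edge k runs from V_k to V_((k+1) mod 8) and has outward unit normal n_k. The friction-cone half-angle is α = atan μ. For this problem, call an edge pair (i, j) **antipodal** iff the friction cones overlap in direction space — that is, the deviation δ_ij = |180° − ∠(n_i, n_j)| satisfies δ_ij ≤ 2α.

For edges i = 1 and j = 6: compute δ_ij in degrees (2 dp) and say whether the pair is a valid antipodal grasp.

α = atan 0.65 = 33.02°;  2α = 66.05°
edge 1: e_1 = (+1.47, +0.77);  n_1 = (+0.4640, -0.8858)
edge 6: e_6 = (-0.64, -2.58);  n_6 = (-0.9706, +0.2408)
∠(n_1, n_6) = 131.58°
δ = |180° − 131.58°| = 48.42°
48.42° ≤ 2α = 66.05°  →  valid

δ = 48.42°, valid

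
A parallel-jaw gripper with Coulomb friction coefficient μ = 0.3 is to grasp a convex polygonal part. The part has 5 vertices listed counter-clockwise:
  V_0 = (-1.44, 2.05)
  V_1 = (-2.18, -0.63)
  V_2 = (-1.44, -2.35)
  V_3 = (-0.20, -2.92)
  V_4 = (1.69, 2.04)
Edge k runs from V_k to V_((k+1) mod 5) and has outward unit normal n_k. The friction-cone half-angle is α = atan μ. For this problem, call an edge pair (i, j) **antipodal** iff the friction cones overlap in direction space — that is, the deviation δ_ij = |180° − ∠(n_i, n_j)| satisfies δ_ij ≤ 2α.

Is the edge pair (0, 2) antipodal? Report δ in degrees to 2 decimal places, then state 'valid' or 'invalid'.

α = atan 0.3 = 16.70°;  2α = 33.40°
edge 0: e_0 = (-0.74, -2.68);  n_0 = (-0.9639, +0.2662)
edge 2: e_2 = (+1.24, -0.57);  n_2 = (-0.4177, -0.9086)
∠(n_0, n_2) = 80.75°
δ = |180° − 80.75°| = 99.25°
99.25° > 2α = 33.40°  →  invalid

δ = 99.25°, invalid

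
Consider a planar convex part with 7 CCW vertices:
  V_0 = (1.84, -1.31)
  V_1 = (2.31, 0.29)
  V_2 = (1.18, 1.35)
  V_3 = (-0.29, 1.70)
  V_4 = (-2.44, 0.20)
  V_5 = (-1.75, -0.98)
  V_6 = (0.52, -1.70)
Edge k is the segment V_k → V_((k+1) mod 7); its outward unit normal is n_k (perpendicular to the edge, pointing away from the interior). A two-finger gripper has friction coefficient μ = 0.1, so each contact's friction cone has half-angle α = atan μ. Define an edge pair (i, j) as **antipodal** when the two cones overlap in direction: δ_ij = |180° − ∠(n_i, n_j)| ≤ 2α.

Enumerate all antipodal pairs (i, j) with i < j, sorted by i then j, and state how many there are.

count = 1; pairs: (2,5)

α = atan 0.1 = 5.71°;  2α = 11.42°
n_0 = (+0.9595, -0.2818)
n_1 = (+0.6842, +0.7293)
n_2 = (+0.2316, +0.9728)
n_3 = (-0.5722, +0.8201)
n_4 = (-0.8632, -0.5048)
n_5 = (-0.3023, -0.9532)
n_6 = (+0.2833, -0.9590)
  (0,1): δ = 116.80°  ·
  (0,2): δ = 87.02°  ·
  (0,3): δ = 38.73°  ·
  (0,4): δ = 46.69°  ·
  (0,5): δ = 88.77°  ·
  (0,6): δ = 122.83°  ·
  (1,2): δ = 150.22°  ·
  (1,3): δ = 101.93°  ·
  (1,4): δ = 16.51°  ·
  (1,5): δ = 25.57°  ·
  (1,6): δ = 59.63°  ·
  (2,3): δ = 131.71°  ·
  (2,4): δ = 46.29°  ·
  (2,5): δ = 4.21°  ✓
  (2,6): δ = 29.85°  ·
  (3,4): δ = 94.59°  ·
  (3,5): δ = 52.50°  ·
  (3,6): δ = 18.44°  ·
  (4,5): δ = 137.91°  ·
  (4,6): δ = 103.86°  ·
  (5,6): δ = 145.94°  ·
antipodal pairs: 1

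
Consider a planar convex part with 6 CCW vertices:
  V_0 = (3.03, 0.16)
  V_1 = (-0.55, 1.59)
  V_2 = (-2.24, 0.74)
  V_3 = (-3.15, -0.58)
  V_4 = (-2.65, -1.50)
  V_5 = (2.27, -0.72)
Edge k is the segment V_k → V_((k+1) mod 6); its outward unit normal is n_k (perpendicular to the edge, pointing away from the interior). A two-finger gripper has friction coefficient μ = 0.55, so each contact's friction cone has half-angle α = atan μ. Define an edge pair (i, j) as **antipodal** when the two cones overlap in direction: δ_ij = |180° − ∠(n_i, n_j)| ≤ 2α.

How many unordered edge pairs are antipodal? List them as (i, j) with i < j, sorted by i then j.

count = 6; pairs: (0,3), (0,4), (1,4), (1,5), (2,4), (2,5)

α = atan 0.55 = 28.81°;  2α = 57.62°
n_0 = (+0.3709, +0.9287)
n_1 = (-0.4493, +0.8934)
n_2 = (-0.8233, +0.5676)
n_3 = (-0.8786, -0.4775)
n_4 = (+0.1566, -0.9877)
n_5 = (+0.7568, -0.6536)
  (0,1): δ = 131.53°  ·
  (0,2): δ = 102.81°  ·
  (0,3): δ = 39.70°  ✓
  (0,4): δ = 30.78°  ✓
  (0,5): δ = 70.96°  ·
  (1,2): δ = 151.28°  ·
  (1,3): δ = 88.18°  ·
  (1,4): δ = 17.69°  ✓
  (1,5): δ = 22.48°  ✓
  (2,3): δ = 116.89°  ·
  (2,4): δ = 46.41°  ✓
  (2,5): δ = 6.23°  ✓
  (3,4): δ = 109.51°  ·
  (3,5): δ = 69.34°  ·
  (4,5): δ = 139.82°  ·
antipodal pairs: 6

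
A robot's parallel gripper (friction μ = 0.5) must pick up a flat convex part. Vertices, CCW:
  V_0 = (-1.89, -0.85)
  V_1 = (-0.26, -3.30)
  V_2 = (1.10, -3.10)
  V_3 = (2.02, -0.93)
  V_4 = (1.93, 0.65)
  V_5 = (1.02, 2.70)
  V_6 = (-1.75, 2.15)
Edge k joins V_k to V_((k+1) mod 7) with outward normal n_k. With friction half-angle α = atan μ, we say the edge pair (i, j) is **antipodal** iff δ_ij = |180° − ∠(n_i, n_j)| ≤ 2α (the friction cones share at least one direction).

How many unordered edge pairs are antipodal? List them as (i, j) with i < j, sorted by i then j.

count = 6; pairs: (0,3), (0,4), (1,5), (2,6), (3,6), (4,6)

α = atan 0.5 = 26.57°;  2α = 53.13°
n_0 = (-0.8326, -0.5539)
n_1 = (+0.1455, -0.9894)
n_2 = (+0.9207, -0.3903)
n_3 = (+0.9984, +0.0569)
n_4 = (+0.9140, +0.4057)
n_5 = (-0.1948, +0.9809)
n_6 = (-0.9989, +0.0466)
  (0,1): δ = 115.27°  ·
  (0,2): δ = 56.61°  ·
  (0,3): δ = 30.38°  ✓
  (0,4): δ = 9.70°  ✓
  (0,5): δ = 67.59°  ·
  (0,6): δ = 143.69°  ·
  (1,2): δ = 121.34°  ·
  (1,3): δ = 95.11°  ·
  (1,4): δ = 74.43°  ·
  (1,5): δ = 2.86°  ✓
  (1,6): δ = 78.96°  ·
  (2,3): δ = 153.76°  ·
  (2,4): δ = 133.09°  ·
  (2,5): δ = 55.79°  ·
  (2,6): δ = 20.30°  ✓
  (3,4): δ = 159.32°  ·
  (3,5): δ = 82.03°  ·
  (3,6): δ = 5.93°  ✓
  (4,5): δ = 102.71°  ·
  (4,6): δ = 26.61°  ✓
  (5,6): δ = 103.90°  ·
antipodal pairs: 6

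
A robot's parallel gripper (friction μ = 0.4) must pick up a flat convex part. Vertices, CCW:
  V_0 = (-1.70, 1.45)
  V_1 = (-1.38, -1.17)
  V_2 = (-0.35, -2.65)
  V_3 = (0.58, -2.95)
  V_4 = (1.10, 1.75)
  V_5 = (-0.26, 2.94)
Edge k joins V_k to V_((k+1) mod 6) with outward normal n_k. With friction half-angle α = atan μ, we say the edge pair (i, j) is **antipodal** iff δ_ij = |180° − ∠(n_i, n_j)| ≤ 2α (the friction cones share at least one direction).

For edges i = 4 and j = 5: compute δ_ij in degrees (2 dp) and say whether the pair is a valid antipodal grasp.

α = atan 0.4 = 21.80°;  2α = 43.60°
edge 4: e_4 = (-1.36, +1.19);  n_4 = (+0.6585, +0.7526)
edge 5: e_5 = (-1.44, -1.49);  n_5 = (-0.7191, +0.6949)
∠(n_4, n_5) = 87.16°
δ = |180° − 87.16°| = 92.84°
92.84° > 2α = 43.60°  →  invalid

δ = 92.84°, invalid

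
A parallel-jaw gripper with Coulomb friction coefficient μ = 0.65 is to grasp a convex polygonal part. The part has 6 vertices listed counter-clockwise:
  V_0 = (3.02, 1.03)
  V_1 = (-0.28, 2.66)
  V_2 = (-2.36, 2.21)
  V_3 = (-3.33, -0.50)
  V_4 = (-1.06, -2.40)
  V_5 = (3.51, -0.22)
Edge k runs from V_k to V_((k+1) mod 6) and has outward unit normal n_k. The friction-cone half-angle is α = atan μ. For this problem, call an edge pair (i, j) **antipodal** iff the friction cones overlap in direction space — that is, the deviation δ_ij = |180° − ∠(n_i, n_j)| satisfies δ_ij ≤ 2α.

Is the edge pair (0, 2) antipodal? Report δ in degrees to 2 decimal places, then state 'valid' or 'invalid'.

δ = 83.41°, invalid

α = atan 0.65 = 33.02°;  2α = 66.05°
edge 0: e_0 = (-3.30, +1.63);  n_0 = (+0.4429, +0.8966)
edge 2: e_2 = (-0.97, -2.71);  n_2 = (-0.9415, +0.3370)
∠(n_0, n_2) = 96.59°
δ = |180° − 96.59°| = 83.41°
83.41° > 2α = 66.05°  →  invalid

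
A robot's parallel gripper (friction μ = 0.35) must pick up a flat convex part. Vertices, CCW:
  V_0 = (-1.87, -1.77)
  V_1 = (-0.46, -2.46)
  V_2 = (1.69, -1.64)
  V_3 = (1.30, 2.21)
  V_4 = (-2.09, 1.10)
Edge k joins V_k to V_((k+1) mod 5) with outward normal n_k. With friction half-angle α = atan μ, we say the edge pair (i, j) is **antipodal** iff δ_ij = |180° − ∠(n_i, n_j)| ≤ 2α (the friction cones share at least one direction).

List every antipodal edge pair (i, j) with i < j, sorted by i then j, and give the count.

α = atan 0.35 = 19.29°;  2α = 38.58°
n_0 = (-0.4396, -0.8982)
n_1 = (+0.3564, -0.9343)
n_2 = (+0.9949, +0.1008)
n_3 = (-0.3112, +0.9504)
n_4 = (-0.9971, -0.0764)
  (0,1): δ = 133.05°  ·
  (0,2): δ = 58.14°  ·
  (0,3): δ = 44.21°  ·
  (0,4): δ = 120.46°  ·
  (1,2): δ = 105.09°  ·
  (1,3): δ = 2.75°  ✓
  (1,4): δ = 73.51°  ·
  (2,3): δ = 77.65°  ·
  (2,4): δ = 1.40°  ✓
  (3,4): δ = 103.75°  ·
antipodal pairs: 2

count = 2; pairs: (1,3), (2,4)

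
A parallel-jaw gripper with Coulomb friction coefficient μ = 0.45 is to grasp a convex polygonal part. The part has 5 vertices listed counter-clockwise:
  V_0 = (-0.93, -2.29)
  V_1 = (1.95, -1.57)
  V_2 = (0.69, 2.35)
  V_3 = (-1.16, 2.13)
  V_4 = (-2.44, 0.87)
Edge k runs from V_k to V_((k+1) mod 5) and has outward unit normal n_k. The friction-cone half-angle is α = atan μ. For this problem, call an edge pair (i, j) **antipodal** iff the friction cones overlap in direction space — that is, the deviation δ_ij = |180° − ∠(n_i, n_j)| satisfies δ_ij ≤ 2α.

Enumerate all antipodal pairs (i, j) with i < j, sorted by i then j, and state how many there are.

count = 3; pairs: (0,2), (0,3), (1,4)

α = atan 0.45 = 24.23°;  2α = 48.46°
n_0 = (+0.2425, -0.9701)
n_1 = (+0.9520, +0.3060)
n_2 = (-0.1181, +0.9930)
n_3 = (-0.7015, +0.7127)
n_4 = (-0.9023, -0.4312)
  (0,1): δ = 86.22°  ·
  (0,2): δ = 7.25°  ✓
  (0,3): δ = 30.51°  ✓
  (0,4): δ = 101.50°  ·
  (1,2): δ = 101.04°  ·
  (1,3): δ = 63.27°  ·
  (1,4): δ = 7.72°  ✓
  (2,3): δ = 142.23°  ·
  (2,4): δ = 71.24°  ·
  (3,4): δ = 109.01°  ·
antipodal pairs: 3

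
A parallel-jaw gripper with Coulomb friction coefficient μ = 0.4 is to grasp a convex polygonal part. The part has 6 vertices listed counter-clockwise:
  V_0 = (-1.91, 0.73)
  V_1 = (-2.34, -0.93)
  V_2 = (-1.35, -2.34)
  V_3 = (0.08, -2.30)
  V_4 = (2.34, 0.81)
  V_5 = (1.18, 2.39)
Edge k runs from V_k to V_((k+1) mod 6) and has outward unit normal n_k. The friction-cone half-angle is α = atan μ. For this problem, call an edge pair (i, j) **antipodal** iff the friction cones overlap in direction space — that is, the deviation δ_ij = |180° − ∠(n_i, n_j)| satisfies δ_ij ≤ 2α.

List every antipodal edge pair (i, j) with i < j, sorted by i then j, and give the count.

α = atan 0.4 = 21.80°;  2α = 43.60°
n_0 = (-0.9680, +0.2508)
n_1 = (-0.8184, -0.5746)
n_2 = (+0.0280, -0.9996)
n_3 = (+0.8090, -0.5879)
n_4 = (+0.8061, +0.5918)
n_5 = (-0.4732, +0.8809)
  (0,1): δ = 130.40°  ·
  (0,2): δ = 73.88°  ·
  (0,3): δ = 21.48°  ✓
  (0,4): δ = 50.81°  ·
  (0,5): δ = 132.77°  ·
  (1,2): δ = 123.47°  ·
  (1,3): δ = 71.08°  ·
  (1,4): δ = 1.21°  ✓
  (1,5): δ = 83.17°  ·
  (2,3): δ = 127.61°  ·
  (2,4): δ = 55.32°  ·
  (2,5): δ = 26.64°  ✓
  (3,4): δ = 107.71°  ·
  (3,5): δ = 25.75°  ✓
  (4,5): δ = 98.04°  ·
antipodal pairs: 4

count = 4; pairs: (0,3), (1,4), (2,5), (3,5)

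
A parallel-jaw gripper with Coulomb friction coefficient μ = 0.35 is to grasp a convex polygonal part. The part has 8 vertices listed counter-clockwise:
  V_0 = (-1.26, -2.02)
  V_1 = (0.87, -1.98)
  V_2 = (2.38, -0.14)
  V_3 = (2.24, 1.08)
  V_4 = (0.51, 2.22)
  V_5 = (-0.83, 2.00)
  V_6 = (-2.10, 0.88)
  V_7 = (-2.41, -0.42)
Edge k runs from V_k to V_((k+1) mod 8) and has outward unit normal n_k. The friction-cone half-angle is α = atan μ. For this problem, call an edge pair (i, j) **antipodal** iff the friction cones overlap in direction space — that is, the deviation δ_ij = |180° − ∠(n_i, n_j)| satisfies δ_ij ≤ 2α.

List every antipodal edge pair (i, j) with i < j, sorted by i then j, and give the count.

count = 7; pairs: (0,3), (0,4), (1,5), (1,6), (2,6), (2,7), (3,7)

α = atan 0.35 = 19.29°;  2α = 38.58°
n_0 = (+0.0188, -0.9998)
n_1 = (+0.7730, -0.6344)
n_2 = (+0.9935, +0.1140)
n_3 = (+0.5502, +0.8350)
n_4 = (-0.1620, +0.9868)
n_5 = (-0.6614, +0.7500)
n_6 = (-0.9727, +0.2320)
n_7 = (-0.8120, -0.5836)
  (0,1): δ = 130.45°  ·
  (0,2): δ = 84.53°  ·
  (0,3): δ = 34.46°  ✓
  (0,4): δ = 8.25°  ✓
  (0,5): δ = 40.33°  ·
  (0,6): δ = 75.51°  ·
  (0,7): δ = 124.63°  ·
  (1,2): δ = 134.08°  ·
  (1,3): δ = 84.01°  ·
  (1,4): δ = 41.30°  ·
  (1,5): δ = 9.22°  ✓
  (1,6): δ = 25.96°  ✓
  (1,7): δ = 75.08°  ·
  (2,3): δ = 129.93°  ·
  (2,4): δ = 87.22°  ·
  (2,5): δ = 55.14°  ·
  (2,6): δ = 19.96°  ✓
  (2,7): δ = 29.16°  ✓
  (3,4): δ = 137.29°  ·
  (3,5): δ = 105.21°  ·
  (3,6): δ = 70.03°  ·
  (3,7): δ = 20.91°  ✓
  (4,5): δ = 147.91°  ·
  (4,6): δ = 112.74°  ·
  (4,7): δ = 63.62°  ·
  (5,6): δ = 144.82°  ·
  (5,7): δ = 95.70°  ·
  (6,7): δ = 130.88°  ·
antipodal pairs: 7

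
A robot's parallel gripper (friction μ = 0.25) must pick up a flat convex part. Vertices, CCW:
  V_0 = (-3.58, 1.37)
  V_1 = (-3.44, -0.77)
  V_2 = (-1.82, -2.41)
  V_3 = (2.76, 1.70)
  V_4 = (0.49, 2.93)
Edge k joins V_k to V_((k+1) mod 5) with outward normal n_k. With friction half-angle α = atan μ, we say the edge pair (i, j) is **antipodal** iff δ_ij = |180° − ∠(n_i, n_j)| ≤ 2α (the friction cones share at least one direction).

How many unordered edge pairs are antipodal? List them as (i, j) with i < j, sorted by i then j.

α = atan 0.25 = 14.04°;  2α = 28.07°
n_0 = (-0.9979, -0.0653)
n_1 = (-0.7114, -0.7028)
n_2 = (+0.6679, -0.7443)
n_3 = (+0.4764, +0.8792)
n_4 = (-0.3579, +0.9338)
  (0,1): δ = 139.09°  ·
  (0,2): δ = 51.84°  ·
  (0,3): δ = 57.81°  ·
  (0,4): δ = 107.23°  ·
  (1,2): δ = 92.74°  ·
  (1,3): δ = 16.90°  ✓
  (1,4): δ = 66.32°  ·
  (2,3): δ = 70.36°  ·
  (2,4): δ = 20.93°  ✓
  (3,4): δ = 130.58°  ·
antipodal pairs: 2

count = 2; pairs: (1,3), (2,4)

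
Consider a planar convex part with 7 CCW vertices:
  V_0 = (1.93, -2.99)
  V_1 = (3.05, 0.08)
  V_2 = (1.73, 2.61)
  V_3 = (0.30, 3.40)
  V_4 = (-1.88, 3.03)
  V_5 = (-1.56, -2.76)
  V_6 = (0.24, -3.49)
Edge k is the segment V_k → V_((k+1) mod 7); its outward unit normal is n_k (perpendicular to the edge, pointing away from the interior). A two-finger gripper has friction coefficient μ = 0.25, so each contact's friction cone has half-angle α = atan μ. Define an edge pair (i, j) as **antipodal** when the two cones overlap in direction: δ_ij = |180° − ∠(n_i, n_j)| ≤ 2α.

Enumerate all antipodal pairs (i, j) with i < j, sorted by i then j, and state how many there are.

α = atan 0.25 = 14.04°;  2α = 28.07°
n_0 = (+0.9394, -0.3427)
n_1 = (+0.8866, +0.4626)
n_2 = (+0.4836, +0.8753)
n_3 = (-0.1673, +0.9859)
n_4 = (-0.9985, -0.0552)
n_5 = (-0.3758, -0.9267)
n_6 = (+0.2837, -0.9589)
  (0,1): δ = 132.40°  ·
  (0,2): δ = 98.88°  ·
  (0,3): δ = 60.32°  ·
  (0,4): δ = 23.21°  ✓
  (0,5): δ = 87.97°  ·
  (0,6): δ = 126.52°  ·
  (1,2): δ = 146.47°  ·
  (1,3): δ = 107.92°  ·
  (1,4): δ = 24.39°  ✓
  (1,5): δ = 40.37°  ·
  (1,6): δ = 78.93°  ·
  (2,3): δ = 141.45°  ·
  (2,4): δ = 57.92°  ·
  (2,5): δ = 6.84°  ✓
  (2,6): δ = 45.40°  ·
  (3,4): δ = 96.47°  ·
  (3,5): δ = 31.71°  ·
  (3,6): δ = 6.85°  ✓
  (4,5): δ = 115.24°  ·
  (4,6): δ = 76.68°  ·
  (5,6): δ = 141.44°  ·
antipodal pairs: 4

count = 4; pairs: (0,4), (1,4), (2,5), (3,6)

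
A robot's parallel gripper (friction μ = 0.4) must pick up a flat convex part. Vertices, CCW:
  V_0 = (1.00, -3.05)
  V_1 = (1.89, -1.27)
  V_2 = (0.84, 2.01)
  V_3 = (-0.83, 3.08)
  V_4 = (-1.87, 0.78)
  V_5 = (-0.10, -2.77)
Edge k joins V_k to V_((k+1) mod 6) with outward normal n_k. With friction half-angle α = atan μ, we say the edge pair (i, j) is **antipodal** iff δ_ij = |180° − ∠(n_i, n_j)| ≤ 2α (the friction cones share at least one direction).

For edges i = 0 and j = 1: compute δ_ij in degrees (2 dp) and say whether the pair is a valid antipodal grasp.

α = atan 0.4 = 21.80°;  2α = 43.60°
edge 0: e_0 = (+0.89, +1.78);  n_0 = (+0.8944, -0.4472)
edge 1: e_1 = (-1.05, +3.28);  n_1 = (+0.9524, +0.3049)
∠(n_0, n_1) = 44.32°
δ = |180° − 44.32°| = 135.68°
135.68° > 2α = 43.60°  →  invalid

δ = 135.68°, invalid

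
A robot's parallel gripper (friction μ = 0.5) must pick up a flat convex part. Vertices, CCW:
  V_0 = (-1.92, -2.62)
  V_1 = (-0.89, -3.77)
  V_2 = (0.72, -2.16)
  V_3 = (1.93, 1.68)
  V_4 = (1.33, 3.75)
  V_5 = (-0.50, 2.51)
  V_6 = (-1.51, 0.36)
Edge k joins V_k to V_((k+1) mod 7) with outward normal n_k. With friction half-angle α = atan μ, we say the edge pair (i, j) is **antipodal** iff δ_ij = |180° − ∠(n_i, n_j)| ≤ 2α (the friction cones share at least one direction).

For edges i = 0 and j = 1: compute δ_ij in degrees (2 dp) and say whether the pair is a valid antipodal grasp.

δ = 86.85°, invalid

α = atan 0.5 = 26.57°;  2α = 53.13°
edge 0: e_0 = (+1.03, -1.15);  n_0 = (-0.7449, -0.6672)
edge 1: e_1 = (+1.61, +1.61);  n_1 = (+0.7071, -0.7071)
∠(n_0, n_1) = 93.15°
δ = |180° − 93.15°| = 86.85°
86.85° > 2α = 53.13°  →  invalid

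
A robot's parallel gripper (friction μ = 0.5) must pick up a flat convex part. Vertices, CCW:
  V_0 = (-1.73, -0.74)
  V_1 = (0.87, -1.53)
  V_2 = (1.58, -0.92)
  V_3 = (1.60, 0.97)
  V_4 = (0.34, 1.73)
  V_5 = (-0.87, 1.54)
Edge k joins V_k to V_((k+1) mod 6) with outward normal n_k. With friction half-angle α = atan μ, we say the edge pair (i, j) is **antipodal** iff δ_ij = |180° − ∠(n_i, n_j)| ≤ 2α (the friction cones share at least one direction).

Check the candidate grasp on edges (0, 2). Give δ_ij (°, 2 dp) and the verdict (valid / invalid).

α = atan 0.5 = 26.57°;  2α = 53.13°
edge 0: e_0 = (+2.60, -0.79);  n_0 = (-0.2907, -0.9568)
edge 2: e_2 = (+0.02, +1.89);  n_2 = (+0.9999, -0.0106)
∠(n_0, n_2) = 106.29°
δ = |180° − 106.29°| = 73.71°
73.71° > 2α = 53.13°  →  invalid

δ = 73.71°, invalid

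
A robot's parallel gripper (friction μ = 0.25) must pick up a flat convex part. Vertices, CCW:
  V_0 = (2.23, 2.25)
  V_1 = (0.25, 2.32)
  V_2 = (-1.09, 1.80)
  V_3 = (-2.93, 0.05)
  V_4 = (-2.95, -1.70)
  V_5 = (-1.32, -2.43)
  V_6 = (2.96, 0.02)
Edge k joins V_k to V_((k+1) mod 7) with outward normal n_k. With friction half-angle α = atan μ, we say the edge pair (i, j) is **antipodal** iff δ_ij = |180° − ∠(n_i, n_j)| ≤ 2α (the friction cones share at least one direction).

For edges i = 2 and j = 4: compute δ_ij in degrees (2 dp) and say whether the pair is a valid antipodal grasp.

α = atan 0.25 = 14.04°;  2α = 28.07°
edge 2: e_2 = (-1.84, -1.75);  n_2 = (-0.6892, +0.7246)
edge 4: e_4 = (+1.63, -0.73);  n_4 = (-0.4087, -0.9127)
∠(n_2, n_4) = 112.31°
δ = |180° − 112.31°| = 67.69°
67.69° > 2α = 28.07°  →  invalid

δ = 67.69°, invalid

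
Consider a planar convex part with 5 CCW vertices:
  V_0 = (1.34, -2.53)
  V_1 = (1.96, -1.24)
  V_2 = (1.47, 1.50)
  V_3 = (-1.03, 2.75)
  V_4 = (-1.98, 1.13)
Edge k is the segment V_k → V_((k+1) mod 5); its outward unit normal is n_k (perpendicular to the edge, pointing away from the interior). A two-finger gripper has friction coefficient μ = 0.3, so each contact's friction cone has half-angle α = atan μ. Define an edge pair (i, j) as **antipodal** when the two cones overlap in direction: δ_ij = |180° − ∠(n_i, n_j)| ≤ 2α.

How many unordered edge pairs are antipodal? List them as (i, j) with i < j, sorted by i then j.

α = atan 0.3 = 16.70°;  2α = 33.40°
n_0 = (+0.9013, -0.4332)
n_1 = (+0.9844, +0.1760)
n_2 = (+0.4472, +0.8944)
n_3 = (-0.8626, +0.5059)
n_4 = (-0.7407, -0.6719)
  (0,1): δ = 144.19°  ·
  (0,2): δ = 90.90°  ·
  (0,3): δ = 4.72°  ✓
  (0,4): δ = 67.88°  ·
  (1,2): δ = 126.70°  ·
  (1,3): δ = 40.53°  ·
  (1,4): δ = 32.07°  ✓
  (2,3): δ = 93.82°  ·
  (2,4): δ = 21.22°  ✓
  (3,4): δ = 107.40°  ·
antipodal pairs: 3

count = 3; pairs: (0,3), (1,4), (2,4)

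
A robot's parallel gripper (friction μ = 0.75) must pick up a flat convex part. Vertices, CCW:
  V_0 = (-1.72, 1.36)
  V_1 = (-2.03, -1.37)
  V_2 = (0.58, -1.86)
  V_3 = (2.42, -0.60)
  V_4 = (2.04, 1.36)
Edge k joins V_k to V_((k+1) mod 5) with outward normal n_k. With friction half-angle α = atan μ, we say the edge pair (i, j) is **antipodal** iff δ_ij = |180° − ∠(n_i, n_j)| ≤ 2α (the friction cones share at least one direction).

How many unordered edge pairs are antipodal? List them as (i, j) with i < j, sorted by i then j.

α = atan 0.75 = 36.87°;  2α = 73.74°
n_0 = (-0.9936, +0.1128)
n_1 = (-0.1845, -0.9828)
n_2 = (+0.5650, -0.8251)
n_3 = (+0.9817, +0.1903)
n_4 = (+0.0000, +1.0000)
  (0,1): δ = 94.15°  ·
  (0,2): δ = 49.12°  ✓
  (0,3): δ = 17.45°  ✓
  (0,4): δ = 96.48°  ·
  (1,2): δ = 134.96°  ·
  (1,3): δ = 68.39°  ✓
  (1,4): δ = 10.63°  ✓
  (2,3): δ = 113.43°  ·
  (2,4): δ = 34.40°  ✓
  (3,4): δ = 100.97°  ·
antipodal pairs: 5

count = 5; pairs: (0,2), (0,3), (1,3), (1,4), (2,4)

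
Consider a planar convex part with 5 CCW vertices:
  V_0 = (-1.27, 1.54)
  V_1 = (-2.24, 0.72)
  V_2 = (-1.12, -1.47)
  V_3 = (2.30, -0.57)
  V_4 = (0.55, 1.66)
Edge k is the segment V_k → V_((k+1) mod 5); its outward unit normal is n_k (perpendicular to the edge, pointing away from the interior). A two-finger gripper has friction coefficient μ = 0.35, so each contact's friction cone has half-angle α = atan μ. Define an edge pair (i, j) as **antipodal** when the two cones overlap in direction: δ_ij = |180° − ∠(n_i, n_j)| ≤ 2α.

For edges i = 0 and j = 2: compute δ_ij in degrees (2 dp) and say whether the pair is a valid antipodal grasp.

α = atan 0.35 = 19.29°;  2α = 38.58°
edge 0: e_0 = (-0.97, -0.82);  n_0 = (-0.6456, +0.7637)
edge 2: e_2 = (+3.42, +0.90);  n_2 = (+0.2545, -0.9671)
∠(n_0, n_2) = 154.53°
δ = |180° − 154.53°| = 25.47°
25.47° ≤ 2α = 38.58°  →  valid

δ = 25.47°, valid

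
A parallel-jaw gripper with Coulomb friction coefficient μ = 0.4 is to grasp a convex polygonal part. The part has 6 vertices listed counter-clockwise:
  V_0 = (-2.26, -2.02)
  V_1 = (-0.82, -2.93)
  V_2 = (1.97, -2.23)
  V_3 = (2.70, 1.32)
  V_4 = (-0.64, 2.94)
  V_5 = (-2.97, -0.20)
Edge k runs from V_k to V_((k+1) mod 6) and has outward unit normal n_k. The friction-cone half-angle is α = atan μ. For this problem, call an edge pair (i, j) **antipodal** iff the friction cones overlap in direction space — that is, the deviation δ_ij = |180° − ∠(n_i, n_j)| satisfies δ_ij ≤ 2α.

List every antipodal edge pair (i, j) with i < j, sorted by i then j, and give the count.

count = 6; pairs: (0,3), (1,3), (1,4), (2,4), (2,5), (3,5)

α = atan 0.4 = 21.80°;  2α = 43.60°
n_0 = (-0.5342, -0.8453)
n_1 = (+0.2434, -0.9699)
n_2 = (+0.9795, -0.2014)
n_3 = (+0.4364, +0.8998)
n_4 = (-0.8031, +0.5959)
n_5 = (-0.9316, -0.3634)
  (0,1): δ = 133.62°  ·
  (0,2): δ = 69.33°  ·
  (0,3): δ = 6.42°  ✓
  (0,4): δ = 85.71°  ·
  (0,5): δ = 143.60°  ·
  (1,2): δ = 115.70°  ·
  (1,3): δ = 39.96°  ✓
  (1,4): δ = 39.34°  ✓
  (1,5): δ = 97.23°  ·
  (2,3): δ = 104.25°  ·
  (2,4): δ = 24.96°  ✓
  (2,5): δ = 32.93°  ✓
  (3,4): δ = 100.70°  ·
  (3,5): δ = 42.81°  ✓
  (4,5): δ = 122.11°  ·
antipodal pairs: 6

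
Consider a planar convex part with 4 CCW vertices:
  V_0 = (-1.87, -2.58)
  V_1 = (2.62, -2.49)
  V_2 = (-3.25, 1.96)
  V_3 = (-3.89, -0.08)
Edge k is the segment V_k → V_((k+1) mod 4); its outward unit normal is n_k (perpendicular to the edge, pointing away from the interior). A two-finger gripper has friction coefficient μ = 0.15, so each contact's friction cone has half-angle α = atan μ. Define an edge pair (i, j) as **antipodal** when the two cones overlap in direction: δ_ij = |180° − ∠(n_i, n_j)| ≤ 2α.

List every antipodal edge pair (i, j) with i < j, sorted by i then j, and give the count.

α = atan 0.15 = 8.53°;  2α = 17.06°
n_0 = (+0.0200, -0.9998)
n_1 = (+0.6041, +0.7969)
n_2 = (-0.9541, +0.2993)
n_3 = (-0.7778, -0.6285)
  (0,1): δ = 38.31°  ·
  (0,2): δ = 71.43°  ·
  (0,3): δ = 127.79°  ·
  (1,2): δ = 70.25°  ·
  (1,3): δ = 13.90°  ✓
  (2,3): δ = 123.64°  ·
antipodal pairs: 1

count = 1; pairs: (1,3)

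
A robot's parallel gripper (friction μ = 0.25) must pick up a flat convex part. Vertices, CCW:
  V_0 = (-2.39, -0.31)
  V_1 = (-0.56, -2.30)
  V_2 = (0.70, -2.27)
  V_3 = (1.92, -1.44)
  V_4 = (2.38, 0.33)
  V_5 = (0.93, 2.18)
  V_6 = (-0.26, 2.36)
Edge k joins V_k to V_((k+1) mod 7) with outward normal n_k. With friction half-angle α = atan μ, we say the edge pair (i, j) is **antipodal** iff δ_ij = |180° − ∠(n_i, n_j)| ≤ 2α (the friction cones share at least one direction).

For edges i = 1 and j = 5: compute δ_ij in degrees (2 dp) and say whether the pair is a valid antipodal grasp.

α = atan 0.25 = 14.04°;  2α = 28.07°
edge 1: e_1 = (+1.26, +0.03);  n_1 = (+0.0238, -0.9997)
edge 5: e_5 = (-1.19, +0.18);  n_5 = (+0.1496, +0.9888)
∠(n_1, n_5) = 170.03°
δ = |180° − 170.03°| = 9.97°
9.97° ≤ 2α = 28.07°  →  valid

δ = 9.97°, valid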